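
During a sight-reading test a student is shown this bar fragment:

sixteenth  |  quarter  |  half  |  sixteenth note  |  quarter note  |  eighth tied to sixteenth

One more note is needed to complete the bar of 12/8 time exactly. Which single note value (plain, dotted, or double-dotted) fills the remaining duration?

The bar of 12/8 = 24 sixteenth notes.
Each duration in sixteenth notes: sixteenth = 1; quarter = 4; half = 8; sixteenth note = 1; quarter note = 4; eighth tied to sixteenth (eighth + sixteenth) = 3.
Sum: 1 + 4 + 8 + 1 + 4 + 3 = 21.
Remaining: 24 − 21 = 3 sixteenth notes, which is a dotted eighth note.

dotted eighth note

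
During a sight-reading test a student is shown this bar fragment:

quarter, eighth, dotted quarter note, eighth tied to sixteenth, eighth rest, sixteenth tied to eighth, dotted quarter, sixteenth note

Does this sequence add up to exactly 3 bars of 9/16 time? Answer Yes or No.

Yes

One bar of 9/16 = 9 sixteenth notes, so 3 bars = 27.
Express everything in sixteenth notes: quarter = 4; eighth = 2; dotted quarter note = 6; eighth tied to sixteenth (eighth + sixteenth) = 3; eighth rest = 2; sixteenth tied to eighth (sixteenth + eighth) = 3; dotted quarter = 6; sixteenth note = 1.
Total: 4 + 2 + 6 + 3 + 2 + 3 + 6 + 1 = 27.
27 equals 27, so the answer is Yes.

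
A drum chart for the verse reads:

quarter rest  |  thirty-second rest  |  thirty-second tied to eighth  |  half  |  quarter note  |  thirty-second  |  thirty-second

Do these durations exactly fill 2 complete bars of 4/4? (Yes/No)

No

One bar of 4/4 = 32 thirty-second notes, so 2 bars = 64.
Convert each value to thirty-second notes: quarter rest = 8; thirty-second rest = 1; thirty-second tied to eighth (thirty-second + eighth) = 5; half = 16; quarter note = 8; thirty-second = 1; thirty-second = 1.
Sum: 8 + 1 + 5 + 16 + 8 + 1 + 1 = 40.
40 falls short of 64, so the answer is No.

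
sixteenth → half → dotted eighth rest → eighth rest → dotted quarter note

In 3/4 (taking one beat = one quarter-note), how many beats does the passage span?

One quarter-note beat = 4 sixteenth notes.
Express everything in sixteenth notes: sixteenth = 1; half = 8; dotted eighth rest = 3; eighth rest = 2; dotted quarter note = 6.
Total: 1 + 8 + 3 + 2 + 6 = 20.
20 ÷ 4 = 5 beats.

5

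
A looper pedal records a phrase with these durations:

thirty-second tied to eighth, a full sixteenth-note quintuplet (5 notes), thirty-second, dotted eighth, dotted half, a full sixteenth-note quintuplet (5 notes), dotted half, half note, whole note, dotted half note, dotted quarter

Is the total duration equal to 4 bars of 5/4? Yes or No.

One bar of 5/4 = 40 thirty-second notes, so 4 bars = 160.
In thirty-second notes: thirty-second tied to eighth (thirty-second + eighth) = 5; a full sixteenth-note quintuplet (5 notes) (five quintuplet sixteenths span one quarter) = 8; thirty-second = 1; dotted eighth = 6; dotted half = 24; a full sixteenth-note quintuplet (5 notes) (five quintuplet sixteenths span one quarter) = 8; dotted half = 24; half note = 16; whole note = 32; dotted half note = 24; dotted quarter = 12.
Total: 5 + 8 + 1 + 6 + 24 + 8 + 24 + 16 + 32 + 24 + 12 = 160.
160 equals 160, so the answer is Yes.

Yes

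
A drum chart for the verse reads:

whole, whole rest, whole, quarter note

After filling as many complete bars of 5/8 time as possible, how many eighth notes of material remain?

1

One bar of 5/8 = 5 eighth notes.
Working in eighth notes: whole = 8; whole rest = 8; whole = 8; quarter note = 2.
Altogether 8 + 8 + 8 + 2 = 26.
26 ÷ 5 = 5 complete bars with 1 eighth note remaining.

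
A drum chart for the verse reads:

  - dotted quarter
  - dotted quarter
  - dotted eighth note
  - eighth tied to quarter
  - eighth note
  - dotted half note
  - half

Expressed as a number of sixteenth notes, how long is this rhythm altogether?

Express everything in sixteenth notes: dotted quarter = 6; dotted quarter = 6; dotted eighth note = 3; eighth tied to quarter (eighth + quarter) = 6; eighth note = 2; dotted half note = 12; half = 8.
Adding: 6 + 6 + 3 + 6 + 2 + 12 + 8 = 43 sixteenth notes.

43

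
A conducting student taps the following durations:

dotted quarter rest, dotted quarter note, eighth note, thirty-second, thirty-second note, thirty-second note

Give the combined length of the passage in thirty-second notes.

In thirty-second notes: dotted quarter rest = 12; dotted quarter note = 12; eighth note = 4; thirty-second = 1; thirty-second note = 1; thirty-second note = 1.
Total: 12 + 12 + 4 + 1 + 1 + 1 = 31 thirty-second notes.

31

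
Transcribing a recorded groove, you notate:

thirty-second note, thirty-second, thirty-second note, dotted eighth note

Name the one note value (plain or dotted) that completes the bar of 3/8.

The bar of 3/8 = 12 thirty-second notes.
Working in thirty-second notes: thirty-second note = 1; thirty-second = 1; thirty-second note = 1; dotted eighth note = 6.
Altogether 1 + 1 + 1 + 6 = 9.
Remaining: 12 − 9 = 3 thirty-second notes, which is a dotted sixteenth note.

dotted sixteenth note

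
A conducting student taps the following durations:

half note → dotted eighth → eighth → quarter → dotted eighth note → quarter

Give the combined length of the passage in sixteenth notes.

In sixteenth notes: half note = 8; dotted eighth = 3; eighth = 2; quarter = 4; dotted eighth note = 3; quarter = 4.
Adding: 8 + 3 + 2 + 4 + 3 + 4 = 24 sixteenth notes.

24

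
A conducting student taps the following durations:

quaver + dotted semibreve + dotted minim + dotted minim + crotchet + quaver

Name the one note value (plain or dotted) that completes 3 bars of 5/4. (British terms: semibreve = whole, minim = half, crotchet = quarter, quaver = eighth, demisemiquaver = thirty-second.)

quarter note

3 bars of 5/4 = 30 eighth notes.
Each duration in eighth notes: quaver = 1; dotted semibreve = 12; dotted minim = 6; dotted minim = 6; crotchet = 2; quaver = 1.
Sum: 1 + 12 + 6 + 6 + 2 + 1 = 28.
Remaining: 30 − 28 = 2 eighth notes, which is a quarter note.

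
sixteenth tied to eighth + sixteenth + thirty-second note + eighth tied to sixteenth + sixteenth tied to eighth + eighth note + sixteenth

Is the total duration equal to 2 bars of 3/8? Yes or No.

One bar of 3/8 = 12 thirty-second notes, so 2 bars = 24.
Express everything in thirty-second notes: sixteenth tied to eighth (sixteenth + eighth) = 6; sixteenth = 2; thirty-second note = 1; eighth tied to sixteenth (eighth + sixteenth) = 6; sixteenth tied to eighth (sixteenth + eighth) = 6; eighth note = 4; sixteenth = 2.
Total: 6 + 2 + 1 + 6 + 6 + 4 + 2 = 27.
27 exceeds 24, so the answer is No.

No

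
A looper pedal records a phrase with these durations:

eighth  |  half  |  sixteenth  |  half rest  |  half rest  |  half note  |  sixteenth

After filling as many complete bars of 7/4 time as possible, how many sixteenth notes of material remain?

One bar of 7/4 = 28 sixteenth notes.
Each duration in sixteenth notes: eighth = 2; half = 8; sixteenth = 1; half rest = 8; half rest = 8; half note = 8; sixteenth = 1.
Total: 2 + 8 + 1 + 8 + 8 + 8 + 1 = 36.
36 ÷ 28 = 1 complete bar with 8 sixteenth notes remaining.

8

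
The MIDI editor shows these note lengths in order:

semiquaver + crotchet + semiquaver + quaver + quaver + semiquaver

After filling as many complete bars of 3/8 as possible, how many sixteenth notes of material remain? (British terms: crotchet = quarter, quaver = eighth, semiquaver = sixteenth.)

One bar of 3/8 = 6 sixteenth notes.
Each duration in sixteenth notes: semiquaver = 1; crotchet = 4; semiquaver = 1; quaver = 2; quaver = 2; semiquaver = 1.
Total: 1 + 4 + 1 + 2 + 2 + 1 = 11.
11 ÷ 6 = 1 complete bar with 5 sixteenth notes remaining.

5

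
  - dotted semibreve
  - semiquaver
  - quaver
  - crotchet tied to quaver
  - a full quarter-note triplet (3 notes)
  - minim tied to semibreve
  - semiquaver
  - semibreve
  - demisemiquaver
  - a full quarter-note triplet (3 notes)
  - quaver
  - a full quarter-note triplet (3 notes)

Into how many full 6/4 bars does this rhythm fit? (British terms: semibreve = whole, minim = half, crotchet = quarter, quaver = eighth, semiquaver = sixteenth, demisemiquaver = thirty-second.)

4

One bar of 6/4 = 48 thirty-second notes.
Express everything in thirty-second notes: dotted semibreve = 48; semiquaver = 2; quaver = 4; crotchet tied to quaver (crotchet + quaver) = 12; a full quarter-note triplet (3 notes) (three triplet quarters span one half) = 16; minim tied to semibreve (minim + semibreve) = 48; semiquaver = 2; semibreve = 32; demisemiquaver = 1; a full quarter-note triplet (3 notes) (three triplet quarters span one half) = 16; quaver = 4; a full quarter-note triplet (3 notes) (three triplet quarters span one half) = 16.
Total: 48 + 2 + 4 + 12 + 16 + 48 + 2 + 32 + 1 + 16 + 4 + 16 = 201.
201 ÷ 48 = 4 complete bars with 9 left over.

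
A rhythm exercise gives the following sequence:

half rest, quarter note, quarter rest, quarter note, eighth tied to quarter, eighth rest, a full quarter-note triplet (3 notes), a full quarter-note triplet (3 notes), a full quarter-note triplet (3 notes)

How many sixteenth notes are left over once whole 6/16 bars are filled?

One bar of 6/16 = 3 eighth notes.
Working in eighth notes: half rest = 4; quarter note = 2; quarter rest = 2; quarter note = 2; eighth tied to quarter (eighth + quarter) = 3; eighth rest = 1; a full quarter-note triplet (3 notes) (three triplet quarters span one half) = 4; a full quarter-note triplet (3 notes) (three triplet quarters span one half) = 4; a full quarter-note triplet (3 notes) (three triplet quarters span one half) = 4.
Adding: 4 + 2 + 2 + 2 + 3 + 1 + 4 + 4 + 4 = 26.
26 ÷ 3 = 8 complete bars with 2 eighth notes remaining = 4 sixteenth notes.

4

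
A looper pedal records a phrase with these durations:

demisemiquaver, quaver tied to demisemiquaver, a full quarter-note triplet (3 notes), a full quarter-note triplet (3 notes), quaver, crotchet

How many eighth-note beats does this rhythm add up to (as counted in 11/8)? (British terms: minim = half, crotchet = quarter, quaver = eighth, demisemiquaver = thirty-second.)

One eighth-note beat = 4 thirty-second notes.
Each duration in thirty-second notes: demisemiquaver = 1; quaver tied to demisemiquaver (quaver + demisemiquaver) = 5; a full quarter-note triplet (3 notes) (three triplet quarters span one half) = 16; a full quarter-note triplet (3 notes) (three triplet quarters span one half) = 16; quaver = 4; crotchet = 8.
Adding: 1 + 5 + 16 + 16 + 4 + 8 = 50.
50 ÷ 4 = 12.5 beats.

12.5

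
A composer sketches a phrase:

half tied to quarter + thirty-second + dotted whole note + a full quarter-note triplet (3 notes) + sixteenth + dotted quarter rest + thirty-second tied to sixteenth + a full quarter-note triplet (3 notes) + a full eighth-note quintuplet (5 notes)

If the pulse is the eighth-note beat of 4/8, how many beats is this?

34.5

One eighth-note beat = 4 thirty-second notes.
Working in thirty-second notes: half tied to quarter (half + quarter) = 24; thirty-second = 1; dotted whole note = 48; a full quarter-note triplet (3 notes) (three triplet quarters span one half) = 16; sixteenth = 2; dotted quarter rest = 12; thirty-second tied to sixteenth (thirty-second + sixteenth) = 3; a full quarter-note triplet (3 notes) (three triplet quarters span one half) = 16; a full eighth-note quintuplet (5 notes) (five quintuplet eighths span one half) = 16.
Adding: 24 + 1 + 48 + 16 + 2 + 12 + 3 + 16 + 16 = 138.
138 ÷ 4 = 34.5 beats.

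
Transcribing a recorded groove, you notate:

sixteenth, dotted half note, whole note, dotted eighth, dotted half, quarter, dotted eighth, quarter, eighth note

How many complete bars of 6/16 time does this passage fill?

9

One bar of 6/16 = 6 sixteenth notes.
Each duration in sixteenth notes: sixteenth = 1; dotted half note = 12; whole note = 16; dotted eighth = 3; dotted half = 12; quarter = 4; dotted eighth = 3; quarter = 4; eighth note = 2.
Total: 1 + 12 + 16 + 3 + 12 + 4 + 3 + 4 + 2 = 57.
57 ÷ 6 = 9 complete bars with 3 left over.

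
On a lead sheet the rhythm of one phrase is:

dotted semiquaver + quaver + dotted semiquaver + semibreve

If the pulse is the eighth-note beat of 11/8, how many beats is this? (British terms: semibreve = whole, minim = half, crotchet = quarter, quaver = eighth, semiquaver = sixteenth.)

10.5

One eighth-note beat = 4 thirty-second notes.
Each duration in thirty-second notes: dotted semiquaver = 3; quaver = 4; dotted semiquaver = 3; semibreve = 32.
Adding: 3 + 4 + 3 + 32 = 42.
42 ÷ 4 = 10.5 beats.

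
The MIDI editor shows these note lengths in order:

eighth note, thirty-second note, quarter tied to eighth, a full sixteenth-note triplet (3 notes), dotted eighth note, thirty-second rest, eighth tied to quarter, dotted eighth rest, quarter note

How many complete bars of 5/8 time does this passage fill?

One bar of 5/8 = 20 thirty-second notes.
In thirty-second notes: eighth note = 4; thirty-second note = 1; quarter tied to eighth (quarter + eighth) = 12; a full sixteenth-note triplet (3 notes) (three triplet sixteenths span one eighth) = 4; dotted eighth note = 6; thirty-second rest = 1; eighth tied to quarter (eighth + quarter) = 12; dotted eighth rest = 6; quarter note = 8.
Altogether 4 + 1 + 12 + 4 + 6 + 1 + 12 + 6 + 8 = 54.
54 ÷ 20 = 2 complete bars with 14 left over.

2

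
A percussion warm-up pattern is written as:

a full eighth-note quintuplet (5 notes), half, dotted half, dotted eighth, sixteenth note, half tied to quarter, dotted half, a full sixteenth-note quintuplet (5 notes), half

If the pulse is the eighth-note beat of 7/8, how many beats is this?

One eighth-note beat = 2 sixteenth notes.
Convert each value to sixteenth notes: a full eighth-note quintuplet (5 notes) (five quintuplet eighths span one half) = 8; half = 8; dotted half = 12; dotted eighth = 3; sixteenth note = 1; half tied to quarter (half + quarter) = 12; dotted half = 12; a full sixteenth-note quintuplet (5 notes) (five quintuplet sixteenths span one quarter) = 4; half = 8.
Sum: 8 + 8 + 12 + 3 + 1 + 12 + 12 + 4 + 8 = 68.
68 ÷ 2 = 34 beats.

34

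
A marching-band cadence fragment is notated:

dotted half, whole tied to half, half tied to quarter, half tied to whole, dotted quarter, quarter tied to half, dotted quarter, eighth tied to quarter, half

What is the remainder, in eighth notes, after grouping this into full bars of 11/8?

One bar of 11/8 = 11 eighth notes.
Convert each value to eighth notes: dotted half = 6; whole tied to half (whole + half) = 12; half tied to quarter (half + quarter) = 6; half tied to whole (half + whole) = 12; dotted quarter = 3; quarter tied to half (quarter + half) = 6; dotted quarter = 3; eighth tied to quarter (eighth + quarter) = 3; half = 4.
Altogether 6 + 12 + 6 + 12 + 3 + 6 + 3 + 3 + 4 = 55.
55 ÷ 11 = 5 complete bars with 0 eighth notes remaining.

0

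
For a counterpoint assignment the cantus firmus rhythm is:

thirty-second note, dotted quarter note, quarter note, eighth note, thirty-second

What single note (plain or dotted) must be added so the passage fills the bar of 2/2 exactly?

The bar of 2/2 = 32 thirty-second notes.
Convert each value to thirty-second notes: thirty-second note = 1; dotted quarter note = 12; quarter note = 8; eighth note = 4; thirty-second = 1.
Sum: 1 + 12 + 8 + 4 + 1 = 26.
Remaining: 32 − 26 = 6 thirty-second notes, which is a dotted eighth note.

dotted eighth note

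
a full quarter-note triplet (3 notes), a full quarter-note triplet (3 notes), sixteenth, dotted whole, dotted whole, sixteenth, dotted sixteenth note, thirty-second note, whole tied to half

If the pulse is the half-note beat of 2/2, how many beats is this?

11.5

One half-note beat = 16 thirty-second notes.
In thirty-second notes: a full quarter-note triplet (3 notes) (three triplet quarters span one half) = 16; a full quarter-note triplet (3 notes) (three triplet quarters span one half) = 16; sixteenth = 2; dotted whole = 48; dotted whole = 48; sixteenth = 2; dotted sixteenth note = 3; thirty-second note = 1; whole tied to half (whole + half) = 48.
Altogether 16 + 16 + 2 + 48 + 48 + 2 + 3 + 1 + 48 = 184.
184 ÷ 16 = 11.5 beats.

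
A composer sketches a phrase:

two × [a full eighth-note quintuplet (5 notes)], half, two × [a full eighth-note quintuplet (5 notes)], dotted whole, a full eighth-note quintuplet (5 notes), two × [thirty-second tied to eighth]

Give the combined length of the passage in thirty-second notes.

Each duration in thirty-second notes: a full eighth-note quintuplet (5 notes) (five quintuplet eighths span one half) = 16; a full eighth-note quintuplet (5 notes) (five quintuplet eighths span one half) = 16; half = 16; a full eighth-note quintuplet (5 notes) (five quintuplet eighths span one half) = 16; a full eighth-note quintuplet (5 notes) (five quintuplet eighths span one half) = 16; dotted whole = 48; a full eighth-note quintuplet (5 notes) (five quintuplet eighths span one half) = 16; thirty-second tied to eighth (thirty-second + eighth) = 5; thirty-second tied to eighth (thirty-second + eighth) = 5.
Adding: 16 + 16 + 16 + 16 + 16 + 48 + 16 + 5 + 5 = 154 thirty-second notes.

154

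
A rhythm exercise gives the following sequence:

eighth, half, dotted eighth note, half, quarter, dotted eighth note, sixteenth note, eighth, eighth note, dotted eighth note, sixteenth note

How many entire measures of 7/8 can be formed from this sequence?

2

One bar of 7/8 = 14 sixteenth notes.
Express everything in sixteenth notes: eighth = 2; half = 8; dotted eighth note = 3; half = 8; quarter = 4; dotted eighth note = 3; sixteenth note = 1; eighth = 2; eighth note = 2; dotted eighth note = 3; sixteenth note = 1.
Altogether 2 + 8 + 3 + 8 + 4 + 3 + 1 + 2 + 2 + 3 + 1 = 37.
37 ÷ 14 = 2 complete bars with 9 left over.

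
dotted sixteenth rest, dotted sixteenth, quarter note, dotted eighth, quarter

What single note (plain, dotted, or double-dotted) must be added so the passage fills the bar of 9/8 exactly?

quarter note

The bar of 9/8 = 36 thirty-second notes.
Working in thirty-second notes: dotted sixteenth rest = 3; dotted sixteenth = 3; quarter note = 8; dotted eighth = 6; quarter = 8.
Sum: 3 + 3 + 8 + 6 + 8 = 28.
Remaining: 36 − 28 = 8 thirty-second notes, which is a quarter note.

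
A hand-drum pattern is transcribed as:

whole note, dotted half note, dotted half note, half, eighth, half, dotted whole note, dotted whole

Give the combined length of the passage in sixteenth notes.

Each duration in sixteenth notes: whole note = 16; dotted half note = 12; dotted half note = 12; half = 8; eighth = 2; half = 8; dotted whole note = 24; dotted whole = 24.
Adding: 16 + 12 + 12 + 8 + 2 + 8 + 24 + 24 = 106 sixteenth notes.

106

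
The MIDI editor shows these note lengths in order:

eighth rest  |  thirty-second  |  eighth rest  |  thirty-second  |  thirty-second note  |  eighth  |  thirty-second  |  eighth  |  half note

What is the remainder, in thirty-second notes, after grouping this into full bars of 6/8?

12

One bar of 6/8 = 24 thirty-second notes.
Express everything in thirty-second notes: eighth rest = 4; thirty-second = 1; eighth rest = 4; thirty-second = 1; thirty-second note = 1; eighth = 4; thirty-second = 1; eighth = 4; half note = 16.
Total: 4 + 1 + 4 + 1 + 1 + 4 + 1 + 4 + 16 = 36.
36 ÷ 24 = 1 complete bar with 12 thirty-second notes remaining.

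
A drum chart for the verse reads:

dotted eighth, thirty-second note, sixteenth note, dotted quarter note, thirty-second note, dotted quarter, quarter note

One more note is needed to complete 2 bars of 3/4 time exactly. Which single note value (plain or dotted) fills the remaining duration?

2 bars of 3/4 = 48 thirty-second notes.
Express everything in thirty-second notes: dotted eighth = 6; thirty-second note = 1; sixteenth note = 2; dotted quarter note = 12; thirty-second note = 1; dotted quarter = 12; quarter note = 8.
Adding: 6 + 1 + 2 + 12 + 1 + 12 + 8 = 42.
Remaining: 48 − 42 = 6 thirty-second notes, which is a dotted eighth note.

dotted eighth note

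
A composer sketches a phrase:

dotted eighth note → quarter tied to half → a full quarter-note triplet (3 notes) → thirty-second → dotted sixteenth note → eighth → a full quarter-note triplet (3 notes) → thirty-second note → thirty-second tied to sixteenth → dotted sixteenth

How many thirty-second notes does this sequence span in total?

77

Each duration in thirty-second notes: dotted eighth note = 6; quarter tied to half (quarter + half) = 24; a full quarter-note triplet (3 notes) (three triplet quarters span one half) = 16; thirty-second = 1; dotted sixteenth note = 3; eighth = 4; a full quarter-note triplet (3 notes) (three triplet quarters span one half) = 16; thirty-second note = 1; thirty-second tied to sixteenth (thirty-second + sixteenth) = 3; dotted sixteenth = 3.
Sum: 6 + 24 + 16 + 1 + 3 + 4 + 16 + 1 + 3 + 3 = 77 thirty-second notes.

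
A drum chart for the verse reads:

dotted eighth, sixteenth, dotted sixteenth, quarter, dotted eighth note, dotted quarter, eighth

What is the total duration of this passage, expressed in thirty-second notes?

41

Working in thirty-second notes: dotted eighth = 6; sixteenth = 2; dotted sixteenth = 3; quarter = 8; dotted eighth note = 6; dotted quarter = 12; eighth = 4.
Altogether 6 + 2 + 3 + 8 + 6 + 12 + 4 = 41 thirty-second notes.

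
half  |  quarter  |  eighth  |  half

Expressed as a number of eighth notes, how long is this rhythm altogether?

Each duration in eighth notes: half = 4; quarter = 2; eighth = 1; half = 4.
Total: 4 + 2 + 1 + 4 = 11 eighth notes.

11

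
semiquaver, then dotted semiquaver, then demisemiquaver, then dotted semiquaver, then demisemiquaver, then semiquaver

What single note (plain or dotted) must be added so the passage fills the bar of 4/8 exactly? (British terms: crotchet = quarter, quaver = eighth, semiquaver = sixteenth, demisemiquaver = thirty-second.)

The bar of 4/8 = 16 thirty-second notes.
Express everything in thirty-second notes: semiquaver = 2; dotted semiquaver = 3; demisemiquaver = 1; dotted semiquaver = 3; demisemiquaver = 1; semiquaver = 2.
Total: 2 + 3 + 1 + 3 + 1 + 2 = 12.
Remaining: 16 − 12 = 4 thirty-second notes, which is a eighth note.

eighth note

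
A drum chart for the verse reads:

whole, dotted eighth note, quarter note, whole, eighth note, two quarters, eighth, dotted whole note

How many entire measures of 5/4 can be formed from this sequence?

One bar of 5/4 = 20 sixteenth notes.
Working in sixteenth notes: whole = 16; dotted eighth note = 3; quarter note = 4; whole = 16; eighth note = 2; quarter = 4; quarter = 4; eighth = 2; dotted whole note = 24.
Altogether 16 + 3 + 4 + 16 + 2 + 4 + 4 + 2 + 24 = 75.
75 ÷ 20 = 3 complete bars with 15 left over.

3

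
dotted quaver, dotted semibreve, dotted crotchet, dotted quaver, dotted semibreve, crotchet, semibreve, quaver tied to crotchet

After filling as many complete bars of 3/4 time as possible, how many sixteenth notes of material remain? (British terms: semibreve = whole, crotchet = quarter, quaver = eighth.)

2

One bar of 3/4 = 12 sixteenth notes.
Working in sixteenth notes: dotted quaver = 3; dotted semibreve = 24; dotted crotchet = 6; dotted quaver = 3; dotted semibreve = 24; crotchet = 4; semibreve = 16; quaver tied to crotchet (quaver + crotchet) = 6.
Sum: 3 + 24 + 6 + 3 + 24 + 4 + 16 + 6 = 86.
86 ÷ 12 = 7 complete bars with 2 sixteenth notes remaining.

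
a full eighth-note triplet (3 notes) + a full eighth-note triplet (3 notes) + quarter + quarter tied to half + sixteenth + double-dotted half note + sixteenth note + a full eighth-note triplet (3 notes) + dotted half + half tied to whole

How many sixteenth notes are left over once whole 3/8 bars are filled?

One bar of 3/8 = 6 sixteenth notes.
In sixteenth notes: a full eighth-note triplet (3 notes) (three triplet eighths span one quarter) = 4; a full eighth-note triplet (3 notes) (three triplet eighths span one quarter) = 4; quarter = 4; quarter tied to half (quarter + half) = 12; sixteenth = 1; double-dotted half note = 14; sixteenth note = 1; a full eighth-note triplet (3 notes) (three triplet eighths span one quarter) = 4; dotted half = 12; half tied to whole (half + whole) = 24.
Sum: 4 + 4 + 4 + 12 + 1 + 14 + 1 + 4 + 12 + 24 = 80.
80 ÷ 6 = 13 complete bars with 2 sixteenth notes remaining.

2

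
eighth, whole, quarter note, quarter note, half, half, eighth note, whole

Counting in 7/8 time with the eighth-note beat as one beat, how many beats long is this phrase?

One eighth-note beat = 2 sixteenth notes.
Express everything in sixteenth notes: eighth = 2; whole = 16; quarter note = 4; quarter note = 4; half = 8; half = 8; eighth note = 2; whole = 16.
Altogether 2 + 16 + 4 + 4 + 8 + 8 + 2 + 16 = 60.
60 ÷ 2 = 30 beats.

30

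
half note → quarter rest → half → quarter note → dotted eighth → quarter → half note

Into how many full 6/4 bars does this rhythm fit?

One bar of 6/4 = 24 sixteenth notes.
Working in sixteenth notes: half note = 8; quarter rest = 4; half = 8; quarter note = 4; dotted eighth = 3; quarter = 4; half note = 8.
Adding: 8 + 4 + 8 + 4 + 3 + 4 + 8 = 39.
39 ÷ 24 = 1 complete bar with 15 left over.

1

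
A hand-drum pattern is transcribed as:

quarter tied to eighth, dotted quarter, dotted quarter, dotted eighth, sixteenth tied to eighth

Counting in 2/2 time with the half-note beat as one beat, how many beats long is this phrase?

3

One half-note beat = 8 sixteenth notes.
Express everything in sixteenth notes: quarter tied to eighth (quarter + eighth) = 6; dotted quarter = 6; dotted quarter = 6; dotted eighth = 3; sixteenth tied to eighth (sixteenth + eighth) = 3.
Sum: 6 + 6 + 6 + 3 + 3 = 24.
24 ÷ 8 = 3 beats.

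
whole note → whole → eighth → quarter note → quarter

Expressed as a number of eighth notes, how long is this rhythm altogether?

21

Express everything in eighth notes: whole note = 8; whole = 8; eighth = 1; quarter note = 2; quarter = 2.
Total: 8 + 8 + 1 + 2 + 2 = 21 eighth notes.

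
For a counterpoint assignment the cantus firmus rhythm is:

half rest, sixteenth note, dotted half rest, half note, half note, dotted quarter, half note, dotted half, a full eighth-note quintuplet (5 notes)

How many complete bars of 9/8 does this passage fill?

One bar of 9/8 = 18 sixteenth notes.
Express everything in sixteenth notes: half rest = 8; sixteenth note = 1; dotted half rest = 12; half note = 8; half note = 8; dotted quarter = 6; half note = 8; dotted half = 12; a full eighth-note quintuplet (5 notes) (five quintuplet eighths span one half) = 8.
Adding: 8 + 1 + 12 + 8 + 8 + 6 + 8 + 12 + 8 = 71.
71 ÷ 18 = 3 complete bars with 17 left over.

3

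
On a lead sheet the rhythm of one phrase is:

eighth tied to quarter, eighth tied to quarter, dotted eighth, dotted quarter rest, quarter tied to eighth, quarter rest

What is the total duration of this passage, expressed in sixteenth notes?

31

Convert each value to sixteenth notes: eighth tied to quarter (eighth + quarter) = 6; eighth tied to quarter (eighth + quarter) = 6; dotted eighth = 3; dotted quarter rest = 6; quarter tied to eighth (quarter + eighth) = 6; quarter rest = 4.
Altogether 6 + 6 + 3 + 6 + 6 + 4 = 31 sixteenth notes.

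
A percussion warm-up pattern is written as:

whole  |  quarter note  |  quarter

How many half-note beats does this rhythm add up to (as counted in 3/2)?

One half-note beat = 2 quarter notes.
Each duration in quarter notes: whole = 4; quarter note = 1; quarter = 1.
Sum: 4 + 1 + 1 = 6.
6 ÷ 2 = 3 beats.

3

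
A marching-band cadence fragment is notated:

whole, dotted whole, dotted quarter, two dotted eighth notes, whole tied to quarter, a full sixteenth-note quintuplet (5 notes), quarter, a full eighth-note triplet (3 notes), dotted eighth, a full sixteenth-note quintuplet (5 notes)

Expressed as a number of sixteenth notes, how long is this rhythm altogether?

91

Convert each value to sixteenth notes: whole = 16; dotted whole = 24; dotted quarter = 6; dotted eighth note = 3; dotted eighth note = 3; whole tied to quarter (whole + quarter) = 20; a full sixteenth-note quintuplet (5 notes) (five quintuplet sixteenths span one quarter) = 4; quarter = 4; a full eighth-note triplet (3 notes) (three triplet eighths span one quarter) = 4; dotted eighth = 3; a full sixteenth-note quintuplet (5 notes) (five quintuplet sixteenths span one quarter) = 4.
Altogether 16 + 24 + 6 + 3 + 3 + 20 + 4 + 4 + 4 + 3 + 4 = 91 sixteenth notes.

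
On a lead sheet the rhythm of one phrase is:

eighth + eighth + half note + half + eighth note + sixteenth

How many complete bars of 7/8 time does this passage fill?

One bar of 7/8 = 14 sixteenth notes.
Each duration in sixteenth notes: eighth = 2; eighth = 2; half note = 8; half = 8; eighth note = 2; sixteenth = 1.
Altogether 2 + 2 + 8 + 8 + 2 + 1 = 23.
23 ÷ 14 = 1 complete bar with 9 left over.

1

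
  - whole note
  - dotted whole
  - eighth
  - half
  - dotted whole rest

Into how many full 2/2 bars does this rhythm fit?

One bar of 2/2 = 8 eighth notes.
Convert each value to eighth notes: whole note = 8; dotted whole = 12; eighth = 1; half = 4; dotted whole rest = 12.
Total: 8 + 12 + 1 + 4 + 12 = 37.
37 ÷ 8 = 4 complete bars with 5 left over.

4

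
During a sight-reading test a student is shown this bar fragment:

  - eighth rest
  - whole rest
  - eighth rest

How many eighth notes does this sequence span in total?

10

Convert each value to eighth notes: eighth rest = 1; whole rest = 8; eighth rest = 1.
Adding: 1 + 8 + 1 = 10 eighth notes.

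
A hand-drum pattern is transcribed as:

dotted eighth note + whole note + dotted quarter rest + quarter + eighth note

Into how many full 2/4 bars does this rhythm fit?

One bar of 2/4 = 8 sixteenth notes.
Express everything in sixteenth notes: dotted eighth note = 3; whole note = 16; dotted quarter rest = 6; quarter = 4; eighth note = 2.
Altogether 3 + 16 + 6 + 4 + 2 = 31.
31 ÷ 8 = 3 complete bars with 7 left over.

3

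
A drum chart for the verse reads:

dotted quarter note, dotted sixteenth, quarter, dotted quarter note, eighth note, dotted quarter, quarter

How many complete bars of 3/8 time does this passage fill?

One bar of 3/8 = 12 thirty-second notes.
Convert each value to thirty-second notes: dotted quarter note = 12; dotted sixteenth = 3; quarter = 8; dotted quarter note = 12; eighth note = 4; dotted quarter = 12; quarter = 8.
Total: 12 + 3 + 8 + 12 + 4 + 12 + 8 = 59.
59 ÷ 12 = 4 complete bars with 11 left over.

4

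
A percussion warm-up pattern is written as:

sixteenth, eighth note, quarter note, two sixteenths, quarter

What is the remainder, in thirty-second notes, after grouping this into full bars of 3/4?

One bar of 3/4 = 12 sixteenth notes.
Express everything in sixteenth notes: sixteenth = 1; eighth note = 2; quarter note = 4; sixteenth = 1; sixteenth = 1; quarter = 4.
Altogether 1 + 2 + 4 + 1 + 1 + 4 = 13.
13 ÷ 12 = 1 complete bar with 1 sixteenth note remaining = 2 thirty-second notes.

2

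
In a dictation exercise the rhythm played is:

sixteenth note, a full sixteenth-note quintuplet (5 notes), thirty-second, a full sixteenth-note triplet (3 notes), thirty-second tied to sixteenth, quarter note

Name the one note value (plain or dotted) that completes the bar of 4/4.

The bar of 4/4 = 32 thirty-second notes.
Convert each value to thirty-second notes: sixteenth note = 2; a full sixteenth-note quintuplet (5 notes) (five quintuplet sixteenths span one quarter) = 8; thirty-second = 1; a full sixteenth-note triplet (3 notes) (three triplet sixteenths span one eighth) = 4; thirty-second tied to sixteenth (thirty-second + sixteenth) = 3; quarter note = 8.
Altogether 2 + 8 + 1 + 4 + 3 + 8 = 26.
Remaining: 32 − 26 = 6 thirty-second notes, which is a dotted eighth note.

dotted eighth note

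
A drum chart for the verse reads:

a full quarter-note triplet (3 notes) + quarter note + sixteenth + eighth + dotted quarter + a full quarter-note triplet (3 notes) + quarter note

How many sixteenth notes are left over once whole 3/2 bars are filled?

9

One bar of 3/2 = 24 sixteenth notes.
Working in sixteenth notes: a full quarter-note triplet (3 notes) (three triplet quarters span one half) = 8; quarter note = 4; sixteenth = 1; eighth = 2; dotted quarter = 6; a full quarter-note triplet (3 notes) (three triplet quarters span one half) = 8; quarter note = 4.
Altogether 8 + 4 + 1 + 2 + 6 + 8 + 4 = 33.
33 ÷ 24 = 1 complete bar with 9 sixteenth notes remaining.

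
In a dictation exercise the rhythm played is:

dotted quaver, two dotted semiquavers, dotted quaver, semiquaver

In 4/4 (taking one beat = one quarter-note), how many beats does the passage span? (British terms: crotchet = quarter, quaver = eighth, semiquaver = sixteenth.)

2.5

One quarter-note beat = 8 thirty-second notes.
Each duration in thirty-second notes: dotted quaver = 6; dotted semiquaver = 3; dotted semiquaver = 3; dotted quaver = 6; semiquaver = 2.
Total: 6 + 3 + 3 + 6 + 2 = 20.
20 ÷ 8 = 2.5 beats.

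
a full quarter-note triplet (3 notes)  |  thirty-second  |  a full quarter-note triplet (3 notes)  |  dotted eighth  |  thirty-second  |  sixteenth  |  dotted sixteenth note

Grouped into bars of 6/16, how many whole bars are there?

3

One bar of 6/16 = 12 thirty-second notes.
Convert each value to thirty-second notes: a full quarter-note triplet (3 notes) (three triplet quarters span one half) = 16; thirty-second = 1; a full quarter-note triplet (3 notes) (three triplet quarters span one half) = 16; dotted eighth = 6; thirty-second = 1; sixteenth = 2; dotted sixteenth note = 3.
Total: 16 + 1 + 16 + 6 + 1 + 2 + 3 = 45.
45 ÷ 12 = 3 complete bars with 9 left over.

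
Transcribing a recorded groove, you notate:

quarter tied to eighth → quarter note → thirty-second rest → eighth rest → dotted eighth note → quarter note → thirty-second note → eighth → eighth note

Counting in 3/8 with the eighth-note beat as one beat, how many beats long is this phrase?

One eighth-note beat = 4 thirty-second notes.
In thirty-second notes: quarter tied to eighth (quarter + eighth) = 12; quarter note = 8; thirty-second rest = 1; eighth rest = 4; dotted eighth note = 6; quarter note = 8; thirty-second note = 1; eighth = 4; eighth note = 4.
Total: 12 + 8 + 1 + 4 + 6 + 8 + 1 + 4 + 4 = 48.
48 ÷ 4 = 12 beats.

12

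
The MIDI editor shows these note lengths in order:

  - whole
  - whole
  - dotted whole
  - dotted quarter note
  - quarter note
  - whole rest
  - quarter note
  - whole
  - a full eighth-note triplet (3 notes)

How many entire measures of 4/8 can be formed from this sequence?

One bar of 4/8 = 4 eighth notes.
Working in eighth notes: whole = 8; whole = 8; dotted whole = 12; dotted quarter note = 3; quarter note = 2; whole rest = 8; quarter note = 2; whole = 8; a full eighth-note triplet (3 notes) (three triplet eighths span one quarter) = 2.
Sum: 8 + 8 + 12 + 3 + 2 + 8 + 2 + 8 + 2 = 53.
53 ÷ 4 = 13 complete bars with 1 left over.

13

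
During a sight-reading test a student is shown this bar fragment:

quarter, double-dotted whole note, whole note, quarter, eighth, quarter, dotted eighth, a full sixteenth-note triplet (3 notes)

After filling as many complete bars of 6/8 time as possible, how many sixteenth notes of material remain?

3

One bar of 6/8 = 12 sixteenth notes.
Working in sixteenth notes: quarter = 4; double-dotted whole note = 28; whole note = 16; quarter = 4; eighth = 2; quarter = 4; dotted eighth = 3; a full sixteenth-note triplet (3 notes) (three triplet sixteenths span one eighth) = 2.
Sum: 4 + 28 + 16 + 4 + 2 + 4 + 3 + 2 = 63.
63 ÷ 12 = 5 complete bars with 3 sixteenth notes remaining.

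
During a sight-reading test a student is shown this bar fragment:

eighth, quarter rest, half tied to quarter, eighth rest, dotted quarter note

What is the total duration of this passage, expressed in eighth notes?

13

Convert each value to eighth notes: eighth = 1; quarter rest = 2; half tied to quarter (half + quarter) = 6; eighth rest = 1; dotted quarter note = 3.
Sum: 1 + 2 + 6 + 1 + 3 = 13 eighth notes.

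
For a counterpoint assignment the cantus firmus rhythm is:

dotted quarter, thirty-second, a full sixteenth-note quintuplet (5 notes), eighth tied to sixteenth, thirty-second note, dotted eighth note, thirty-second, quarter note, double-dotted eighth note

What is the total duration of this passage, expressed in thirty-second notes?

Each duration in thirty-second notes: dotted quarter = 12; thirty-second = 1; a full sixteenth-note quintuplet (5 notes) (five quintuplet sixteenths span one quarter) = 8; eighth tied to sixteenth (eighth + sixteenth) = 6; thirty-second note = 1; dotted eighth note = 6; thirty-second = 1; quarter note = 8; double-dotted eighth note = 7.
Total: 12 + 1 + 8 + 6 + 1 + 6 + 1 + 8 + 7 = 50 thirty-second notes.

50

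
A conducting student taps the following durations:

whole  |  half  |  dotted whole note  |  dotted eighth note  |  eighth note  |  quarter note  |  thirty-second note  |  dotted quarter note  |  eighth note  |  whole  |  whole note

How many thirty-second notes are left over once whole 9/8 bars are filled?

One bar of 9/8 = 36 thirty-second notes.
Convert each value to thirty-second notes: whole = 32; half = 16; dotted whole note = 48; dotted eighth note = 6; eighth note = 4; quarter note = 8; thirty-second note = 1; dotted quarter note = 12; eighth note = 4; whole = 32; whole note = 32.
Sum: 32 + 16 + 48 + 6 + 4 + 8 + 1 + 12 + 4 + 32 + 32 = 195.
195 ÷ 36 = 5 complete bars with 15 thirty-second notes remaining.

15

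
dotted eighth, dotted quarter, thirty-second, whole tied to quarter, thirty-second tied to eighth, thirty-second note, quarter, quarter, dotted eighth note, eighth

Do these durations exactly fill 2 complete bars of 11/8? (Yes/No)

One bar of 11/8 = 44 thirty-second notes, so 2 bars = 88.
In thirty-second notes: dotted eighth = 6; dotted quarter = 12; thirty-second = 1; whole tied to quarter (whole + quarter) = 40; thirty-second tied to eighth (thirty-second + eighth) = 5; thirty-second note = 1; quarter = 8; quarter = 8; dotted eighth note = 6; eighth = 4.
Total: 6 + 12 + 1 + 40 + 5 + 1 + 8 + 8 + 6 + 4 = 91.
91 exceeds 88, so the answer is No.

No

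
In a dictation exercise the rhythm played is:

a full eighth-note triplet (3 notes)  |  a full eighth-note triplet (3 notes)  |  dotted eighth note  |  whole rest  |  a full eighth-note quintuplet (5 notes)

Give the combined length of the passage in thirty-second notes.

Each duration in thirty-second notes: a full eighth-note triplet (3 notes) (three triplet eighths span one quarter) = 8; a full eighth-note triplet (3 notes) (three triplet eighths span one quarter) = 8; dotted eighth note = 6; whole rest = 32; a full eighth-note quintuplet (5 notes) (five quintuplet eighths span one half) = 16.
Adding: 8 + 8 + 6 + 32 + 16 = 70 thirty-second notes.

70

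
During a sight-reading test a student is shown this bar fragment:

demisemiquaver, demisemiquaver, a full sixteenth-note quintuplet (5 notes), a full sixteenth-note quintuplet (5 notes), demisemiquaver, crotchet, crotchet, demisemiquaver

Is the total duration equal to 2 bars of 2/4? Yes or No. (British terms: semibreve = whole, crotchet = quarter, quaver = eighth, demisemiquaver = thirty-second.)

One bar of 2/4 = 16 thirty-second notes, so 2 bars = 32.
Each duration in thirty-second notes: demisemiquaver = 1; demisemiquaver = 1; a full sixteenth-note quintuplet (5 notes) (five quintuplet sixteenths span one quarter) = 8; a full sixteenth-note quintuplet (5 notes) (five quintuplet sixteenths span one quarter) = 8; demisemiquaver = 1; crotchet = 8; crotchet = 8; demisemiquaver = 1.
Adding: 1 + 1 + 8 + 8 + 1 + 8 + 8 + 1 = 36.
36 exceeds 32, so the answer is No.

No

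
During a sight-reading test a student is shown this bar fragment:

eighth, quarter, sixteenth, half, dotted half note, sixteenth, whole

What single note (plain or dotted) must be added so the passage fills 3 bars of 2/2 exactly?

quarter note

3 bars of 2/2 = 48 sixteenth notes.
Each duration in sixteenth notes: eighth = 2; quarter = 4; sixteenth = 1; half = 8; dotted half note = 12; sixteenth = 1; whole = 16.
Adding: 2 + 4 + 1 + 8 + 12 + 1 + 16 = 44.
Remaining: 48 − 44 = 4 sixteenth notes, which is a quarter note.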